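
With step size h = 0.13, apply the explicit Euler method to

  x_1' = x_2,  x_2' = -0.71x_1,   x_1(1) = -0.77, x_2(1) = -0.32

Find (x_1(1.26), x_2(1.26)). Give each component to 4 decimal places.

Euler on (x_1,x_2): x_1_{n+1} = x_1_n + h·x_1', x_2_{n+1} = x_2_n + h·x_2'.
1.000000: (-0.770000, -0.320000); f=(-0.320000, 0.546700) → (-0.811600, -0.248929)
1.130000: (-0.811600, -0.248929); f=(-0.248929, 0.576236) → (-0.843961, -0.174018)
(x_1(1.26), x_2(1.26)) ≈ (-0.8440, -0.1740)

-0.8440, -0.1740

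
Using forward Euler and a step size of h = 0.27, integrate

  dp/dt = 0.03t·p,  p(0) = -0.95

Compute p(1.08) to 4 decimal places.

-0.9625

Euler: p_{n+1} = p_n + h·f(t_n, p_n).
t=0.000000, p=-0.950000: f=0.000000 → p ← -0.950000 + 0.27·0.000000 = -0.950000
t=0.270000, p=-0.950000: f=-0.007695 → p ← -0.950000 + 0.27·(-0.007695) = -0.952078
t=0.540000, p=-0.952078: f=-0.015424 → p ← -0.952078 + 0.27·(-0.015424) = -0.956242
t=0.810000, p=-0.956242: f=-0.023237 → p ← -0.956242 + 0.27·(-0.023237) = -0.962516
p(1.08) ≈ -0.9625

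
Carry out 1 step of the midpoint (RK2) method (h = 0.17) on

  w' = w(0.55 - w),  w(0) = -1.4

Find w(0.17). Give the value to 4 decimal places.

-2.0054

Midpoint: k1 = f(t_n, w_n); k2 = f(t_n + h/2, w_n + (h/2)·k1); w_{n+1} = w_n + h·k2.
t=0.000000, w=-1.400000:
  k1 = f(0.000000, -1.400000) = -2.730000
  k2 = f(0.085000, -1.632050) = -3.561215
  w ← -1.400000 + 0.17·(-3.561215) = -2.005406
w(0.17) ≈ -2.0054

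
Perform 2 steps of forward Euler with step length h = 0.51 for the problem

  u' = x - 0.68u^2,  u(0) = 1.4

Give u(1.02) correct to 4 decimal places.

0.8005

Euler: u_{n+1} = u_n + h·f(x_n, u_n).
x=0.000000, u=1.400000: f=-1.332800 → u ← 1.400000 + 0.51·(-1.332800) = 0.720272
x=0.510000, u=0.720272: f=0.157222 → u ← 0.720272 + 0.51·0.157222 = 0.800455
u(1.02) ≈ 0.8005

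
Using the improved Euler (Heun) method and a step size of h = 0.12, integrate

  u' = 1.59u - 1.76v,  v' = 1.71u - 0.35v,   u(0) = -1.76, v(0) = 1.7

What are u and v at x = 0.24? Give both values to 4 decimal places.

Heun on (u,v): k1 = f(x_n, state_n); k2 = f(x_n + h, state_n + h·k1); state_{n+1} = state_n + (h/2)·(k1 + k2).
0.000000: (-1.760000, 1.700000)
  k1 = (-5.790400, -3.604600)
  predictor → (-2.454848, 1.267448)
  k2 = (-6.133917, -4.641397)
  → (-2.475459, 1.205240)
0.120000: (-2.475459, 1.205240)
  k1 = (-6.057203, -4.654869)
  predictor → (-3.202323, 0.646656)
  k2 = (-6.229808, -5.702302)
  → (-3.212680, 0.583810)
(u(0.24), v(0.24)) ≈ (-3.2127, 0.5838)

-3.2127, 0.5838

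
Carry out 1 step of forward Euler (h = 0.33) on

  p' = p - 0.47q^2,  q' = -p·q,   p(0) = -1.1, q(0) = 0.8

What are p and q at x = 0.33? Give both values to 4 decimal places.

-1.5623, 1.0904

Euler on (p,q): p_{n+1} = p_n + h·p', q_{n+1} = q_n + h·q'.
0.000000: (-1.100000, 0.800000); f=(-1.400800, 0.880000) → (-1.562264, 1.090400)
(p(0.33), q(0.33)) ≈ (-1.5623, 1.0904)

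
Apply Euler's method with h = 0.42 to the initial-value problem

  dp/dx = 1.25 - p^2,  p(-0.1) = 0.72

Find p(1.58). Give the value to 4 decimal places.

1.1180

Euler: p_{n+1} = p_n + h·f(x_n, p_n).
x=-0.100000, p=0.720000: f=0.731600 → p ← 0.720000 + 0.42·0.731600 = 1.027272
x=0.320000, p=1.027272: f=0.194712 → p ← 1.027272 + 0.42·0.194712 = 1.109051
x=0.740000, p=1.109051: f=0.020006 → p ← 1.109051 + 0.42·0.020006 = 1.117453
x=1.160000, p=1.117453: f=0.001298 → p ← 1.117453 + 0.42·0.001298 = 1.117999
p(1.58) ≈ 1.1180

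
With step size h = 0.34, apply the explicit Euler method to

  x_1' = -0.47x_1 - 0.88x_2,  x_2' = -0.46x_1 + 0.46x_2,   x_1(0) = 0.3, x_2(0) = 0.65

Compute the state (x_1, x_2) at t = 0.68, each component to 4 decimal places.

Euler on (x_1,x_2): x_1_{n+1} = x_1_n + h·x_1', x_2_{n+1} = x_2_n + h·x_2'.
0.000000: (0.300000, 0.650000); f=(-0.713000, 0.161000) → (0.057580, 0.704740)
0.340000: (0.057580, 0.704740); f=(-0.647234, 0.297694) → (-0.162479, 0.805956)
(x_1(0.68), x_2(0.68)) ≈ (-0.1625, 0.8060)

-0.1625, 0.8060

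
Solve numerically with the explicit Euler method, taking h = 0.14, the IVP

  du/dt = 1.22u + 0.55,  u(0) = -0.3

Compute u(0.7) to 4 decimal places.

Euler: u_{n+1} = u_n + h·f(t_n, u_n).
t=0.000000, u=-0.300000: f=0.184000 → u ← -0.300000 + 0.14·0.184000 = -0.274240
t=0.140000, u=-0.274240: f=0.215427 → u ← -0.274240 + 0.14·0.215427 = -0.244080
t=0.280000, u=-0.244080: f=0.252222 → u ← -0.244080 + 0.14·0.252222 = -0.208769
t=0.420000, u=-0.208769: f=0.295302 → u ← -0.208769 + 0.14·0.295302 = -0.167427
t=0.560000, u=-0.167427: f=0.345739 → u ← -0.167427 + 0.14·0.345739 = -0.119023
u(0.7) ≈ -0.1190

-0.1190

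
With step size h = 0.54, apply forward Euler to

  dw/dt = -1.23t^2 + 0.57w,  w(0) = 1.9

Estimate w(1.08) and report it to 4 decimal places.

3.0560

Euler: w_{n+1} = w_n + h·f(t_n, w_n).
t=0.000000, w=1.900000: f=1.083000 → w ← 1.900000 + 0.54·1.083000 = 2.484820
t=0.540000, w=2.484820: f=1.057679 → w ← 2.484820 + 0.54·1.057679 = 3.055967
w(1.08) ≈ 3.0560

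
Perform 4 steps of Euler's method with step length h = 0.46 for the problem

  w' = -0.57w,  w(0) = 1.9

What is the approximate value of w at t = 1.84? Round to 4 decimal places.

Euler: w_{n+1} = w_n + h·f(t_n, w_n).
t=0.000000, w=1.900000: f=-1.083000 → w ← 1.900000 + 0.46·(-1.083000) = 1.401820
t=0.460000, w=1.401820: f=-0.799037 → w ← 1.401820 + 0.46·(-0.799037) = 1.034263
t=0.920000, w=1.034263: f=-0.589530 → w ← 1.034263 + 0.46·(-0.589530) = 0.763079
t=1.380000, w=0.763079: f=-0.434955 → w ← 0.763079 + 0.46·(-0.434955) = 0.563000
w(1.84) ≈ 0.5630

0.5630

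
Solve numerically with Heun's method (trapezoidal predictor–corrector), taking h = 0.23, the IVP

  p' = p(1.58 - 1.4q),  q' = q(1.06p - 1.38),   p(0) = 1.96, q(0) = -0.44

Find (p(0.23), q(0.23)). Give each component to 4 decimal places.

3.2335, -0.5779

Heun on (p,q): k1 = f(t_n, state_n); k2 = f(t_n + h, state_n + h·k1); state_{n+1} = state_n + (h/2)·(k1 + k2).
0.000000: (1.960000, -0.440000)
  k1 = (4.304160, -0.306944)
  predictor → (2.949957, -0.510597)
  k2 = (6.769667, -0.891990)
  → (3.233490, -0.577877)
(p(0.23), q(0.23)) ≈ (3.2335, -0.5779)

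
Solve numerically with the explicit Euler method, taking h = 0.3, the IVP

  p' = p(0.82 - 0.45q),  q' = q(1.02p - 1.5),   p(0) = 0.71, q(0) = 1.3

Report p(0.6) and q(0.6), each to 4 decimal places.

0.8447, 0.7806

Euler on (p,q): p_{n+1} = p_n + h·p', q_{n+1} = q_n + h·q'.
0.000000: (0.710000, 1.300000); f=(0.166850, -1.008540) → (0.760055, 0.997438)
0.300000: (0.760055, 0.997438); f=(0.282097, -0.722887) → (0.844684, 0.780572)
(p(0.6), q(0.6)) ≈ (0.8447, 0.7806)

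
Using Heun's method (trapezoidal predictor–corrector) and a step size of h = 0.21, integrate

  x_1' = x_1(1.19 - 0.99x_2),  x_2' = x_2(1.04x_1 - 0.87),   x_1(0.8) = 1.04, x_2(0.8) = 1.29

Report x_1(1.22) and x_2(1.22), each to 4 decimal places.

0.9798, 1.3947

Heun on (x_1,x_2): k1 = f(t_n, state_n); k2 = f(t_n + h, state_n + h·k1); state_{n+1} = state_n + (h/2)·(k1 + k2).
0.800000: (1.040000, 1.290000)
  k1 = (-0.090584, 0.272964)
  predictor → (1.020977, 1.347322)
  k2 = (-0.146867, 0.258439)
  → (1.015068, 1.345797)
1.010000: (1.015068, 1.345797)
  k1 = (-0.144484, 0.249875)
  predictor → (0.984726, 1.398271)
  k2 = (-0.191321, 0.215495)
  → (0.979808, 1.394661)
(x_1(1.22), x_2(1.22)) ≈ (0.9798, 1.3947)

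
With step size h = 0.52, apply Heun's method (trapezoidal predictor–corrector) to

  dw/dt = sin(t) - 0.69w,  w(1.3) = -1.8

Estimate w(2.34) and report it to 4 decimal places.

-0.2566

Heun: k1 = f(t_n, w_n); k2 = f(t_n + h, w_n + h·k1); w_{n+1} = w_n + (h/2)·(k1 + k2).
t=1.300000, w=-1.800000:
  k1 = f(1.300000, -1.800000) = 2.205558
  k2 = f(1.820000, -0.653110) = 1.419755
  w ← -1.800000 + (0.52/2)·(2.205558 + 1.419755) = -0.857419
t=1.820000, w=-0.857419:
  k1 = f(1.820000, -0.857419) = 1.560728
  k2 = f(2.340000, -0.045840) = 0.750094
  w ← -0.857419 + (0.52/2)·(1.560728 + 0.750094) = -0.256605
w(2.34) ≈ -0.2566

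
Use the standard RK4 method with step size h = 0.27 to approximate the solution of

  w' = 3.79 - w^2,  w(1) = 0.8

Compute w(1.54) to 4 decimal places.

1.7542

RK4: k1 = f(s_n, w_n); k2 = f(s_n + h/2, w_n + (h/2)·k1); k3 = f(s_n + h/2, w_n + (h/2)·k2); k4 = f(s_n + h, w_n + h·k3); w_{n+1} = w_n + (h/6)·(k1 + 2k2 + 2k3 + k4).
s=1.000000, w=0.800000:
  k1 = f(1.000000, 0.800000) = 3.150000
  k2 = f(1.135000, 1.225250) = 2.288762
  k3 = f(1.135000, 1.108983) = 2.560157
  k4 = f(1.270000, 1.491242) = 1.566196
  w ← 0.800000 + (0.27/6)·(k1 + 2k2 + 2k3 + k4) = 1.448632
s=1.270000, w=1.448632:
  k1 = f(1.270000, 1.448632) = 1.691467
  k2 = f(1.405000, 1.676980) = 0.977740
  k3 = f(1.405000, 1.580626) = 1.291620
  k4 = f(1.540000, 1.797369) = 0.559465
  w ← 1.448632 + (0.27/6)·(k1 + 2k2 + 2k3 + k4) = 1.754166
w(1.54) ≈ 1.7542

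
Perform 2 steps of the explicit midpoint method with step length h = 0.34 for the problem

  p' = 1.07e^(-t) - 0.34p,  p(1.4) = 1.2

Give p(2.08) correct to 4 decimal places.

1.0658

Midpoint: k1 = f(t_n, p_n); k2 = f(t_n + h/2, p_n + (h/2)·k1); p_{n+1} = p_n + h·k2.
t=1.400000, p=1.200000:
  k1 = f(1.400000, 1.200000) = -0.144141
  k2 = f(1.570000, 1.175496) = -0.177060
  p ← 1.200000 + 0.34·(-0.177060) = 1.139800
t=1.740000, p=1.139800:
  k1 = f(1.740000, 1.139800) = -0.199725
  k2 = f(1.910000, 1.105846) = -0.217542
  p ← 1.139800 + 0.34·(-0.217542) = 1.065835
p(2.08) ≈ 1.0658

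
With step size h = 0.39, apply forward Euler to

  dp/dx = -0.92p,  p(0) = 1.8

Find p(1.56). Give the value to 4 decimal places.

Euler: p_{n+1} = p_n + h·f(x_n, p_n).
x=0.000000, p=1.800000: f=-1.656000 → p ← 1.800000 + 0.39·(-1.656000) = 1.154160
x=0.390000, p=1.154160: f=-1.061827 → p ← 1.154160 + 0.39·(-1.061827) = 0.740047
x=0.780000, p=0.740047: f=-0.680844 → p ← 0.740047 + 0.39·(-0.680844) = 0.474518
x=1.170000, p=0.474518: f=-0.436557 → p ← 0.474518 + 0.39·(-0.436557) = 0.304261
p(1.56) ≈ 0.3043

0.3043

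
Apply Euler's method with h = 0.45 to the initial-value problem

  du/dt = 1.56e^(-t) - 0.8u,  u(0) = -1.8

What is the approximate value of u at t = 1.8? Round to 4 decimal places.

Euler: u_{n+1} = u_n + h·f(t_n, u_n).
t=0.000000, u=-1.800000: f=3.000000 → u ← -1.800000 + 0.45·3.000000 = -0.450000
t=0.450000, u=-0.450000: f=1.354700 → u ← -0.450000 + 0.45·1.354700 = 0.159615
t=0.900000, u=0.159615: f=0.506557 → u ← 0.159615 + 0.45·0.506557 = 0.387565
t=1.350000, u=0.387565: f=0.094362 → u ← 0.387565 + 0.45·0.094362 = 0.430029
u(1.8) ≈ 0.4300

0.4300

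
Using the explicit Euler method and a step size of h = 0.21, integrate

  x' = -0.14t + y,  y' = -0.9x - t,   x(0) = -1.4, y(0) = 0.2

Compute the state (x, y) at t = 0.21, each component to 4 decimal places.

Euler on (x,y): x_{n+1} = x_n + h·x', y_{n+1} = y_n + h·y'.
0.000000: (-1.400000, 0.200000); f=(0.200000, 1.260000) → (-1.358000, 0.464600)
(x(0.21), y(0.21)) ≈ (-1.3580, 0.4646)

-1.3580, 0.4646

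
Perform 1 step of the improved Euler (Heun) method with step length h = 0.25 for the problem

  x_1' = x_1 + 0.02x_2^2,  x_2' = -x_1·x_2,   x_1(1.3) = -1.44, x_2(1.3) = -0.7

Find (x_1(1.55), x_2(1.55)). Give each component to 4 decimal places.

Heun on (x_1,x_2): k1 = f(t_n, state_n); k2 = f(t_n + h, state_n + h·k1); state_{n+1} = state_n + (h/2)·(k1 + k2).
1.300000: (-1.440000, -0.700000)
  k1 = (-1.430200, -1.008000)
  predictor → (-1.797550, -0.952000)
  k2 = (-1.779424, -1.711268)
  → (-1.841203, -1.039908)
(x_1(1.55), x_2(1.55)) ≈ (-1.8412, -1.0399)

-1.8412, -1.0399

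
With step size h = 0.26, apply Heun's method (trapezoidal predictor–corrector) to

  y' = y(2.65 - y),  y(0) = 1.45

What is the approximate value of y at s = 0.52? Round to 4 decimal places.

Heun: k1 = f(s_n, y_n); k2 = f(s_n + h, y_n + h·k1); y_{n+1} = y_n + (h/2)·(k1 + k2).
s=0.000000, y=1.450000:
  k1 = f(0.000000, 1.450000) = 1.740000
  k2 = f(0.260000, 1.902400) = 1.422234
  y ← 1.450000 + (0.26/2)·(1.740000 + 1.422234) = 1.861090
s=0.260000, y=1.861090:
  k1 = f(0.260000, 1.861090) = 1.468232
  k2 = f(0.520000, 2.242831) = 0.913212
  y ← 1.861090 + (0.26/2)·(1.468232 + 0.913212) = 2.170678
y(0.52) ≈ 2.1707

2.1707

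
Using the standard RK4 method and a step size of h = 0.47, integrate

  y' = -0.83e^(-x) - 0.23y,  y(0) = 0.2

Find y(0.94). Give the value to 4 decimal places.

-0.2862

RK4: k1 = f(x_n, y_n); k2 = f(x_n + h/2, y_n + (h/2)·k1); k3 = f(x_n + h/2, y_n + (h/2)·k2); k4 = f(x_n + h, y_n + h·k3); y_{n+1} = y_n + (h/6)·(k1 + 2k2 + 2k3 + k4).
x=0.000000, y=0.200000:
  k1 = f(0.000000, 0.200000) = -0.876000
  k2 = f(0.235000, -0.005860) = -0.654826
  k3 = f(0.235000, 0.046116) = -0.666780
  k4 = f(0.470000, -0.113387) = -0.492673
  y ← 0.200000 + (0.47/6)·(k1 + 2k2 + 2k3 + k4) = -0.114264
x=0.470000, y=-0.114264:
  k1 = f(0.470000, -0.114264) = -0.492471
  k2 = f(0.705000, -0.229995) = -0.357211
  k3 = f(0.705000, -0.198209) = -0.364522
  k4 = f(0.940000, -0.285590) = -0.258535
  y ← -0.114264 + (0.47/6)·(k1 + 2k2 + 2k3 + k4) = -0.286165
y(0.94) ≈ -0.2862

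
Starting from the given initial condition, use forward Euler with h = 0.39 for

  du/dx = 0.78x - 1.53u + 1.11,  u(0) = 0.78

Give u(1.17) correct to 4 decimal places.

1.0142

Euler: u_{n+1} = u_n + h·f(x_n, u_n).
x=0.000000, u=0.780000: f=-0.083400 → u ← 0.780000 + 0.39·(-0.083400) = 0.747474
x=0.390000, u=0.747474: f=0.270565 → u ← 0.747474 + 0.39·0.270565 = 0.852994
x=0.780000, u=0.852994: f=0.413319 → u ← 0.852994 + 0.39·0.413319 = 1.014189
u(1.17) ≈ 1.0142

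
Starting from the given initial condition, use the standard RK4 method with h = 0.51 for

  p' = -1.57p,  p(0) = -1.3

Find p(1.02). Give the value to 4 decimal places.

RK4: k1 = f(s_n, p_n); k2 = f(s_n + h/2, p_n + (h/2)·k1); k3 = f(s_n + h/2, p_n + (h/2)·k2); k4 = f(s_n + h, p_n + h·k3); p_{n+1} = p_n + (h/6)·(k1 + 2k2 + 2k3 + k4).
s=0.000000, p=-1.300000:
  k1 = f(0.000000, -1.300000) = 2.041000
  k2 = f(0.255000, -0.779545) = 1.223886
  k3 = f(0.255000, -0.987909) = 1.551017
  k4 = f(0.510000, -0.508981) = 0.799100
  p ← -1.300000 + (0.51/6)·(k1 + 2k2 + 2k3 + k4) = -0.586858
s=0.510000, p=-0.586858:
  k1 = f(0.510000, -0.586858) = 0.921367
  k2 = f(0.765000, -0.351909) = 0.552498
  k3 = f(0.765000, -0.445971) = 0.700175
  k4 = f(1.020000, -0.229769) = 0.360737
  p ← -0.586858 + (0.51/6)·(k1 + 2k2 + 2k3 + k4) = -0.264925
p(1.02) ≈ -0.2649

-0.2649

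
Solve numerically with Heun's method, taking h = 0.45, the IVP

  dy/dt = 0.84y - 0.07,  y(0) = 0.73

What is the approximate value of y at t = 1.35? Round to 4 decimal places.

Heun: k1 = f(t_n, y_n); k2 = f(t_n + h, y_n + h·k1); y_{n+1} = y_n + (h/2)·(k1 + k2).
t=0.000000, y=0.730000:
  k1 = f(0.000000, 0.730000) = 0.543200
  k2 = f(0.450000, 0.974440) = 0.748530
  y ← 0.730000 + (0.45/2)·(0.543200 + 0.748530) = 1.020639
t=0.450000, y=1.020639:
  k1 = f(0.450000, 1.020639) = 0.787337
  k2 = f(0.900000, 1.374941) = 1.084950
  y ← 1.020639 + (0.45/2)·(0.787337 + 1.084950) = 1.441904
t=0.900000, y=1.441904:
  k1 = f(0.900000, 1.441904) = 1.141199
  k2 = f(1.350000, 1.955443) = 1.572572
  y ← 1.441904 + (0.45/2)·(1.141199 + 1.572572) = 2.052502
y(1.35) ≈ 2.0525

2.0525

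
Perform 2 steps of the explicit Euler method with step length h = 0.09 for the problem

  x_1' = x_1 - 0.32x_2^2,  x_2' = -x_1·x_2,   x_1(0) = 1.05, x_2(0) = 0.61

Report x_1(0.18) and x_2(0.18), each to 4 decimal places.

1.2270, 0.4960

Euler on (x_1,x_2): x_1_{n+1} = x_1_n + h·x_1', x_2_{n+1} = x_2_n + h·x_2'.
0.000000: (1.050000, 0.610000); f=(0.930928, -0.640500) → (1.133784, 0.552355)
0.090000: (1.133784, 0.552355); f=(1.036153, -0.626251) → (1.227037, 0.495992)
(x_1(0.18), x_2(0.18)) ≈ (1.2270, 0.4960)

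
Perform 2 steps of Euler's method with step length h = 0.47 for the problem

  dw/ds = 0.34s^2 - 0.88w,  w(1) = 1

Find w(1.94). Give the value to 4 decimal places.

0.7829

Euler: w_{n+1} = w_n + h·f(s_n, w_n).
s=1.000000, w=1.000000: f=-0.540000 → w ← 1.000000 + 0.47·(-0.540000) = 0.746200
s=1.470000, w=0.746200: f=0.078050 → w ← 0.746200 + 0.47·0.078050 = 0.782883
w(1.94) ≈ 0.7829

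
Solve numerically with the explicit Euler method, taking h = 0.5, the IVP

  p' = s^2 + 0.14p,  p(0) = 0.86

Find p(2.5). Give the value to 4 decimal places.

5.1355

Euler: p_{n+1} = p_n + h·f(s_n, p_n).
s=0.000000, p=0.860000: f=0.120400 → p ← 0.860000 + 0.5·0.120400 = 0.920200
s=0.500000, p=0.920200: f=0.378828 → p ← 0.920200 + 0.5·0.378828 = 1.109614
s=1.000000, p=1.109614: f=1.155346 → p ← 1.109614 + 0.5·1.155346 = 1.687287
s=1.500000, p=1.687287: f=2.486220 → p ← 1.687287 + 0.5·2.486220 = 2.930397
s=2.000000, p=2.930397: f=4.410256 → p ← 2.930397 + 0.5·4.410256 = 5.135525
p(2.5) ≈ 5.1355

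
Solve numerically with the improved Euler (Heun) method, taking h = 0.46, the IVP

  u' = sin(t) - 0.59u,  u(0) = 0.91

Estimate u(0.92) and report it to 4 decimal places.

0.8687

Heun: k1 = f(t_n, u_n); k2 = f(t_n + h, u_n + h·k1); u_{n+1} = u_n + (h/2)·(k1 + k2).
t=0.000000, u=0.910000:
  k1 = f(0.000000, 0.910000) = -0.536900
  k2 = f(0.460000, 0.663026) = 0.052763
  u ← 0.910000 + (0.46/2)·(-0.536900 + 0.052763) = 0.798648
t=0.460000, u=0.798648:
  k1 = f(0.460000, 0.798648) = -0.027254
  k2 = f(0.920000, 0.786111) = 0.331796
  u ← 0.798648 + (0.46/2)·(-0.027254 + 0.331796) = 0.868693
u(0.92) ≈ 0.8687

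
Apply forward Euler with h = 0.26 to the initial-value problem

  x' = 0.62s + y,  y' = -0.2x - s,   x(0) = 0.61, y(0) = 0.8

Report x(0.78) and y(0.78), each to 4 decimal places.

Euler on (x,y): x_{n+1} = x_n + h·x', y_{n+1} = y_n + h·y'.
0.000000: (0.610000, 0.800000); f=(0.800000, -0.122000) → (0.818000, 0.768280)
0.260000: (0.818000, 0.768280); f=(0.929480, -0.423600) → (1.059665, 0.658144)
0.520000: (1.059665, 0.658144); f=(0.980544, -0.731933) → (1.314606, 0.467841)
(x(0.78), y(0.78)) ≈ (1.3146, 0.4678)

1.3146, 0.4678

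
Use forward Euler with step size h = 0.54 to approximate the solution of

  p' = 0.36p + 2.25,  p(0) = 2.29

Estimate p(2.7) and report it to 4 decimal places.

14.5090

Euler: p_{n+1} = p_n + h·f(x_n, p_n).
x=0.000000, p=2.290000: f=3.074400 → p ← 2.290000 + 0.54·3.074400 = 3.950176
x=0.540000, p=3.950176: f=3.672063 → p ← 3.950176 + 0.54·3.672063 = 5.933090
x=1.080000, p=5.933090: f=4.385912 → p ← 5.933090 + 0.54·4.385912 = 8.301483
x=1.620000, p=8.301483: f=5.238534 → p ← 8.301483 + 0.54·5.238534 = 11.130291
x=2.160000, p=11.130291: f=6.256905 → p ← 11.130291 + 0.54·6.256905 = 14.509020
p(2.7) ≈ 14.5090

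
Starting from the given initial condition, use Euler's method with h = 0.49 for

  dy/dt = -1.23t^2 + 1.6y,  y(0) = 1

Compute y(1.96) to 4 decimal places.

7.3337

Euler: y_{n+1} = y_n + h·f(t_n, y_n).
t=0.000000, y=1.000000: f=1.600000 → y ← 1.000000 + 0.49·1.600000 = 1.784000
t=0.490000, y=1.784000: f=2.559077 → y ← 1.784000 + 0.49·2.559077 = 3.037948
t=0.980000, y=3.037948: f=3.679424 → y ← 3.037948 + 0.49·3.679424 = 4.840866
t=1.470000, y=4.840866: f=5.087478 → y ← 4.840866 + 0.49·5.087478 = 7.333730
y(1.96) ≈ 7.3337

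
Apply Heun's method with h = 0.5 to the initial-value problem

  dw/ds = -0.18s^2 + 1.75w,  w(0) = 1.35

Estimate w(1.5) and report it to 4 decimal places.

15.1459

Heun: k1 = f(s_n, w_n); k2 = f(s_n + h, w_n + h·k1); w_{n+1} = w_n + (h/2)·(k1 + k2).
s=0.000000, w=1.350000:
  k1 = f(0.000000, 1.350000) = 2.362500
  k2 = f(0.500000, 2.531250) = 4.384688
  w ← 1.350000 + (0.5/2)·(2.362500 + 4.384688) = 3.036797
s=0.500000, w=3.036797:
  k1 = f(0.500000, 3.036797) = 5.269395
  k2 = f(1.000000, 5.671494) = 9.745115
  w ← 3.036797 + (0.5/2)·(5.269395 + 9.745115) = 6.790424
s=1.000000, w=6.790424:
  k1 = f(1.000000, 6.790424) = 11.703242
  k2 = f(1.500000, 12.642045) = 21.718579
  w ← 6.790424 + (0.5/2)·(11.703242 + 21.718579) = 15.145880
w(1.5) ≈ 15.1459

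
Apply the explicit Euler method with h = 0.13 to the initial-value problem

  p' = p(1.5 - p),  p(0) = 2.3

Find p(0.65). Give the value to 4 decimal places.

1.6828

Euler: p_{n+1} = p_n + h·f(t_n, p_n).
t=0.000000, p=2.300000: f=-1.840000 → p ← 2.300000 + 0.13·(-1.840000) = 2.060800
t=0.130000, p=2.060800: f=-1.155697 → p ← 2.060800 + 0.13·(-1.155697) = 1.910559
t=0.260000, p=1.910559: f=-0.784398 → p ← 1.910559 + 0.13·(-0.784398) = 1.808588
t=0.390000, p=1.808588: f=-0.558108 → p ← 1.808588 + 0.13·(-0.558108) = 1.736034
t=0.520000, p=1.736034: f=-0.409762 → p ← 1.736034 + 0.13·(-0.409762) = 1.682765
p(0.65) ≈ 1.6828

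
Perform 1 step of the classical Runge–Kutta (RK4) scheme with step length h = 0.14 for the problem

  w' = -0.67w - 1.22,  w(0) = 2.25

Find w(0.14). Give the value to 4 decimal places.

1.8855

RK4: k1 = f(t_n, w_n); k2 = f(t_n + h/2, w_n + (h/2)·k1); k3 = f(t_n + h/2, w_n + (h/2)·k2); k4 = f(t_n + h, w_n + h·k3); w_{n+1} = w_n + (h/6)·(k1 + 2k2 + 2k3 + k4).
t=0.000000, w=2.250000:
  k1 = f(0.000000, 2.250000) = -2.727500
  k2 = f(0.070000, 2.059075) = -2.599580
  k3 = f(0.070000, 2.068029) = -2.605580
  k4 = f(0.140000, 1.885219) = -2.483097
  w ← 2.250000 + (0.14/6)·(k1 + 2k2 + 2k3 + k4) = 1.885512
w(0.14) ≈ 1.8855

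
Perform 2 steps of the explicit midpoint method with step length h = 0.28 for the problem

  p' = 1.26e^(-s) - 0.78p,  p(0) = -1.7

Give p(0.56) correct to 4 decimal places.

Midpoint: k1 = f(s_n, p_n); k2 = f(s_n + h/2, p_n + (h/2)·k1); p_{n+1} = p_n + h·k2.
s=0.000000, p=-1.700000:
  k1 = f(0.000000, -1.700000) = 2.586000
  k2 = f(0.140000, -1.337960) = 2.139000
  p ← -1.700000 + 0.28·2.139000 = -1.101080
s=0.280000, p=-1.101080:
  k1 = f(0.280000, -1.101080) = 1.811130
  k2 = f(0.420000, -0.847522) = 1.488946
  p ← -1.101080 + 0.28·1.488946 = -0.684175
p(0.56) ≈ -0.6842

-0.6842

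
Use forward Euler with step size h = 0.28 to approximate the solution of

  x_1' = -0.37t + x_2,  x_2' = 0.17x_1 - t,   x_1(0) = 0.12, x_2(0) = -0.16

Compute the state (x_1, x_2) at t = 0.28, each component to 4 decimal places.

0.0752, -0.1543

Euler on (x_1,x_2): x_1_{n+1} = x_1_n + h·x_1', x_2_{n+1} = x_2_n + h·x_2'.
0.000000: (0.120000, -0.160000); f=(-0.160000, 0.020400) → (0.075200, -0.154288)
(x_1(0.28), x_2(0.28)) ≈ (0.0752, -0.1543)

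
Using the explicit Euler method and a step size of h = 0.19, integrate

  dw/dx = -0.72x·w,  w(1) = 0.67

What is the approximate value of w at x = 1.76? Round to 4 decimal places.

0.3084

Euler: w_{n+1} = w_n + h·f(x_n, w_n).
x=1.000000, w=0.670000: f=-0.482400 → w ← 0.670000 + 0.19·(-0.482400) = 0.578344
x=1.190000, w=0.578344: f=-0.495525 → w ← 0.578344 + 0.19·(-0.495525) = 0.484194
x=1.380000, w=0.484194: f=-0.481095 → w ← 0.484194 + 0.19·(-0.481095) = 0.392786
x=1.570000, w=0.392786: f=-0.444005 → w ← 0.392786 + 0.19·(-0.444005) = 0.308425
w(1.76) ≈ 0.3084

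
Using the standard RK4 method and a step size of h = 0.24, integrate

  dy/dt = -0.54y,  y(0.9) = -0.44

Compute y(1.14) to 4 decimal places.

-0.3865

RK4: k1 = f(t_n, y_n); k2 = f(t_n + h/2, y_n + (h/2)·k1); k3 = f(t_n + h/2, y_n + (h/2)·k2); k4 = f(t_n + h, y_n + h·k3); y_{n+1} = y_n + (h/6)·(k1 + 2k2 + 2k3 + k4).
t=0.900000, y=-0.440000:
  k1 = f(0.900000, -0.440000) = 0.237600
  k2 = f(1.020000, -0.411488) = 0.222204
  k3 = f(1.020000, -0.413336) = 0.223201
  k4 = f(1.140000, -0.386432) = 0.208673
  y ← -0.440000 + (0.24/6)·(k1 + 2k2 + 2k3 + k4) = -0.386517
y(1.14) ≈ -0.3865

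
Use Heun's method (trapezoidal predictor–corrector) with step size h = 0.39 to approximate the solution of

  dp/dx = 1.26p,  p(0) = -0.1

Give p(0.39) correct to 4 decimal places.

-0.1612

Heun: k1 = f(x_n, p_n); k2 = f(x_n + h, p_n + h·k1); p_{n+1} = p_n + (h/2)·(k1 + k2).
x=0.000000, p=-0.100000:
  k1 = f(0.000000, -0.100000) = -0.126000
  k2 = f(0.390000, -0.149140) = -0.187916
  p ← -0.100000 + (0.39/2)·(-0.126000 + (-0.187916)) = -0.161214
p(0.39) ≈ -0.1612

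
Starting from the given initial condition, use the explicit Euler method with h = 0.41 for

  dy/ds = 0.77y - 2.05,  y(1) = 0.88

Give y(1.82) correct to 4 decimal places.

Euler: y_{n+1} = y_n + h·f(s_n, y_n).
s=1.000000, y=0.880000: f=-1.372400 → y ← 0.880000 + 0.41·(-1.372400) = 0.317316
s=1.410000, y=0.317316: f=-1.805667 → y ← 0.317316 + 0.41·(-1.805667) = -0.423007
y(1.82) ≈ -0.4230

-0.4230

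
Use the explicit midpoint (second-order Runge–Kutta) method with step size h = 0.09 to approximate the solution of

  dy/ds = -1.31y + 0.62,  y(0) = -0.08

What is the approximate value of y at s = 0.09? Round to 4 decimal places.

Midpoint: k1 = f(s_n, y_n); k2 = f(s_n + h/2, y_n + (h/2)·k1); y_{n+1} = y_n + h·k2.
s=0.000000, y=-0.080000:
  k1 = f(0.000000, -0.080000) = 0.724800
  k2 = f(0.045000, -0.047384) = 0.682073
  y ← -0.080000 + 0.09·0.682073 = -0.018613
y(0.09) ≈ -0.0186

-0.0186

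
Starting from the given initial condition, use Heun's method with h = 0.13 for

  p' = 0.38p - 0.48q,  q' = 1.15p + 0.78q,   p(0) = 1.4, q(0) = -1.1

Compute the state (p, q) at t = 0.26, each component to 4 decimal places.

1.6751, -0.8402

Heun on (p,q): k1 = f(t_n, state_n); k2 = f(t_n + h, state_n + h·k1); state_{n+1} = state_n + (h/2)·(k1 + k2).
0.000000: (1.400000, -1.100000)
  k1 = (1.060000, 0.752000)
  predictor → (1.537800, -1.002240)
  k2 = (1.065439, 0.986723)
  → (1.538154, -0.986983)
0.130000: (1.538154, -0.986983)
  k1 = (1.058250, 0.999030)
  predictor → (1.675726, -0.857109)
  k2 = (1.048188, 1.258540)
  → (1.675072, -0.840241)
(p(0.26), q(0.26)) ≈ (1.6751, -0.8402)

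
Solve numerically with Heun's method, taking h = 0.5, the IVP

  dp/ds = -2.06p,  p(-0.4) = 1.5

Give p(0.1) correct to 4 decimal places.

0.7507

Heun: k1 = f(s_n, p_n); k2 = f(s_n + h, p_n + h·k1); p_{n+1} = p_n + (h/2)·(k1 + k2).
s=-0.400000, p=1.500000:
  k1 = f(-0.400000, 1.500000) = -3.090000
  k2 = f(0.100000, -0.045000) = 0.092700
  p ← 1.500000 + (0.5/2)·(-3.090000 + 0.092700) = 0.750675
p(0.1) ≈ 0.7507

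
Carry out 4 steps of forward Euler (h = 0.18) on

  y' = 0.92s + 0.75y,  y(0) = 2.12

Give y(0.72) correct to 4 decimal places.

3.7137

Euler: y_{n+1} = y_n + h·f(s_n, y_n).
s=0.000000, y=2.120000: f=1.590000 → y ← 2.120000 + 0.18·1.590000 = 2.406200
s=0.180000, y=2.406200: f=1.970250 → y ← 2.406200 + 0.18·1.970250 = 2.760845
s=0.360000, y=2.760845: f=2.401834 → y ← 2.760845 + 0.18·2.401834 = 3.193175
s=0.540000, y=3.193175: f=2.891681 → y ← 3.193175 + 0.18·2.891681 = 3.713678
y(0.72) ≈ 3.7137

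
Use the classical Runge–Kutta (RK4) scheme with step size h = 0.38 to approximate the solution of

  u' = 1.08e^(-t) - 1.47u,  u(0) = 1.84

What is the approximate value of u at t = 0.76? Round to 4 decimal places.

RK4: k1 = f(t_n, u_n); k2 = f(t_n + h/2, u_n + (h/2)·k1); k3 = f(t_n + h/2, u_n + (h/2)·k2); k4 = f(t_n + h, u_n + h·k3); u_{n+1} = u_n + (h/6)·(k1 + 2k2 + 2k3 + k4).
t=0.000000, u=1.840000:
  k1 = f(0.000000, 1.840000) = -1.624800
  k2 = f(0.190000, 1.531288) = -1.357877
  k3 = f(0.190000, 1.582003) = -1.432429
  k4 = f(0.380000, 1.295677) = -1.166075
  u ← 1.840000 + (0.38/6)·(k1 + 2k2 + 2k3 + k4) = 1.309806
t=0.380000, u=1.309806:
  k1 = f(0.380000, 1.309806) = -1.186844
  k2 = f(0.570000, 1.084305) = -0.983161
  k3 = f(0.570000, 1.123005) = -1.040050
  k4 = f(0.760000, 0.914587) = -0.839363
  u ← 1.309806 + (0.38/6)·(k1 + 2k2 + 2k3 + k4) = 0.925206
u(0.76) ≈ 0.9252

0.9252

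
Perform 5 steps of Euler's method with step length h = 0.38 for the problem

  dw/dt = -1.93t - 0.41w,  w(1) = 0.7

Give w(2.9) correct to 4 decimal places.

Euler: w_{n+1} = w_n + h·f(t_n, w_n).
t=1.000000, w=0.700000: f=-2.217000 → w ← 0.700000 + 0.38·(-2.217000) = -0.142460
t=1.380000, w=-0.142460: f=-2.604991 → w ← -0.142460 + 0.38·(-2.604991) = -1.132357
t=1.760000, w=-1.132357: f=-2.932534 → w ← -1.132357 + 0.38·(-2.932534) = -2.246720
t=2.140000, w=-2.246720: f=-3.209045 → w ← -2.246720 + 0.38·(-3.209045) = -3.466157
t=2.520000, w=-3.466157: f=-3.442476 → w ← -3.466157 + 0.38·(-3.442476) = -4.774297
w(2.9) ≈ -4.7743

-4.7743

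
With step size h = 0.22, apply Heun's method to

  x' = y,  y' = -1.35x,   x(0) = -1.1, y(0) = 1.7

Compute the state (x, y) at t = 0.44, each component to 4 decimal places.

Heun on (x,y): k1 = f(t_n, state_n); k2 = f(t_n + h, state_n + h·k1); state_{n+1} = state_n + (h/2)·(k1 + k2).
0.000000: (-1.100000, 1.700000)
  k1 = (1.700000, 1.485000)
  predictor → (-0.726000, 2.026700)
  k2 = (2.026700, 0.980100)
  → (-0.690063, 1.971161)
0.220000: (-0.690063, 1.971161)
  k1 = (1.971161, 0.931585)
  predictor → (-0.256408, 2.176110)
  k2 = (2.176110, 0.346150)
  → (-0.233863, 2.111712)
(x(0.44), y(0.44)) ≈ (-0.2339, 2.1117)

-0.2339, 2.1117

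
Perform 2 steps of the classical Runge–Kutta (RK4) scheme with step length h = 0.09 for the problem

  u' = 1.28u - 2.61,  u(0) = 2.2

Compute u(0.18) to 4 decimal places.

RK4: k1 = f(x_n, u_n); k2 = f(x_n + h/2, u_n + (h/2)·k1); k3 = f(x_n + h/2, u_n + (h/2)·k2); k4 = f(x_n + h, u_n + h·k3); u_{n+1} = u_n + (h/6)·(k1 + 2k2 + 2k3 + k4).
x=0.000000, u=2.200000:
  k1 = f(0.000000, 2.200000) = 0.206000
  k2 = f(0.045000, 2.209270) = 0.217866
  k3 = f(0.045000, 2.209804) = 0.218549
  k4 = f(0.090000, 2.219669) = 0.231177
  u ← 2.200000 + (0.09/6)·(k1 + 2k2 + 2k3 + k4) = 2.219650
x=0.090000, u=2.219650:
  k1 = f(0.090000, 2.219650) = 0.231152
  k2 = f(0.135000, 2.230052) = 0.244466
  k3 = f(0.135000, 2.230651) = 0.245233
  k4 = f(0.180000, 2.241721) = 0.259403
  u ← 2.219650 + (0.09/6)·(k1 + 2k2 + 2k3 + k4) = 2.241699
u(0.18) ≈ 2.2417

2.2417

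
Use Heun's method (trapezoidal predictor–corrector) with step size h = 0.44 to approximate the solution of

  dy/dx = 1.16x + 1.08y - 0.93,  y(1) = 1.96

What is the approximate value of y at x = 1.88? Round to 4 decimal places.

5.8360

Heun: k1 = f(x_n, y_n); k2 = f(x_n + h, y_n + h·k1); y_{n+1} = y_n + (h/2)·(k1 + k2).
x=1.000000, y=1.960000:
  k1 = f(1.000000, 1.960000) = 2.346800
  k2 = f(1.440000, 2.992592) = 3.972399
  y ← 1.960000 + (0.44/2)·(2.346800 + 3.972399) = 3.350224
x=1.440000, y=3.350224:
  k1 = f(1.440000, 3.350224) = 4.358642
  k2 = f(1.880000, 5.268026) = 6.940268
  y ← 3.350224 + (0.44/2)·(4.358642 + 6.940268) = 5.835984
y(1.88) ≈ 5.8360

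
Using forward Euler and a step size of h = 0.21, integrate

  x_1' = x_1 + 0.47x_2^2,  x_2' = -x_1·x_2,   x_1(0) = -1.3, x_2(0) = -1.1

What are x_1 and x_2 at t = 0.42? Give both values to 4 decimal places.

Euler on (x_1,x_2): x_1_{n+1} = x_1_n + h·x_1', x_2_{n+1} = x_2_n + h·x_2'.
0.000000: (-1.300000, -1.100000); f=(-0.731300, -1.430000) → (-1.453573, -1.400300)
0.210000: (-1.453573, -1.400300); f=(-0.531978, -2.035438) → (-1.565288, -1.827742)
(x_1(0.42), x_2(0.42)) ≈ (-1.5653, -1.8277)

-1.5653, -1.8277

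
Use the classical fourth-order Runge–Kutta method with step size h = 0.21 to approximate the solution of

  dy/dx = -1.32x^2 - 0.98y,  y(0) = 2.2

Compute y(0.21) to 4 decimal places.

RK4: k1 = f(x_n, y_n); k2 = f(x_n + h/2, y_n + (h/2)·k1); k3 = f(x_n + h/2, y_n + (h/2)·k2); k4 = f(x_n + h, y_n + h·k3); y_{n+1} = y_n + (h/6)·(k1 + 2k2 + 2k3 + k4).
x=0.000000, y=2.200000:
  k1 = f(0.000000, 2.200000) = -2.156000
  k2 = f(0.105000, 1.973620) = -1.948701
  k3 = f(0.105000, 1.995386) = -1.970032
  k4 = f(0.210000, 1.786293) = -1.808779
  y ← 2.200000 + (0.21/6)·(k1 + 2k2 + 2k3 + k4) = 1.786921
y(0.21) ≈ 1.7869

1.7869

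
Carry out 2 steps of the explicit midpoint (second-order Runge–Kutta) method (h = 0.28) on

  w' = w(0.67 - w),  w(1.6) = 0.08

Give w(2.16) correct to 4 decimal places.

Midpoint: k1 = f(x_n, w_n); k2 = f(x_n + h/2, w_n + (h/2)·k1); w_{n+1} = w_n + h·k2.
x=1.600000, w=0.080000:
  k1 = f(1.600000, 0.080000) = 0.047200
  k2 = f(1.740000, 0.086608) = 0.050526
  w ← 0.080000 + 0.28·0.050526 = 0.094147
x=1.880000, w=0.094147:
  k1 = f(1.880000, 0.094147) = 0.054215
  k2 = f(2.020000, 0.101737) = 0.057814
  w ← 0.094147 + 0.28·0.057814 = 0.110335
w(2.16) ≈ 0.1103

0.1103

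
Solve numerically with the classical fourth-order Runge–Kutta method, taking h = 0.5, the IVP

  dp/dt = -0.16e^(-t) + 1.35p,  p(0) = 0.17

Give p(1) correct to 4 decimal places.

RK4: k1 = f(t_n, p_n); k2 = f(t_n + h/2, p_n + (h/2)·k1); k3 = f(t_n + h/2, p_n + (h/2)·k2); k4 = f(t_n + h, p_n + h·k3); p_{n+1} = p_n + (h/6)·(k1 + 2k2 + 2k3 + k4).
t=0.000000, p=0.170000:
  k1 = f(0.000000, 0.170000) = 0.069500
  k2 = f(0.250000, 0.187375) = 0.128348
  k3 = f(0.250000, 0.202087) = 0.148209
  k4 = f(0.500000, 0.244105) = 0.232496
  p ← 0.170000 + (0.5/6)·(k1 + 2k2 + 2k3 + k4) = 0.241259
t=0.500000, p=0.241259:
  k1 = f(0.500000, 0.241259) = 0.228655
  k2 = f(0.750000, 0.298423) = 0.327292
  k3 = f(0.750000, 0.323082) = 0.360583
  k4 = f(1.000000, 0.421551) = 0.510233
  p ← 0.241259 + (0.5/6)·(k1 + 2k2 + 2k3 + k4) = 0.417479
p(1) ≈ 0.4175

0.4175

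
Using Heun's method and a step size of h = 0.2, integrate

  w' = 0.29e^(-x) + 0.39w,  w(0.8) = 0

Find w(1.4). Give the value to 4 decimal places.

Heun: k1 = f(x_n, w_n); k2 = f(x_n + h, w_n + h·k1); w_{n+1} = w_n + (h/2)·(k1 + k2).
x=0.800000, w=0.000000:
  k1 = f(0.800000, 0.000000) = 0.130305
  k2 = f(1.000000, 0.026061) = 0.116849
  w ← 0.000000 + (0.2/2)·(0.130305 + 0.116849) = 0.024715
x=1.000000, w=0.024715:
  k1 = f(1.000000, 0.024715) = 0.116324
  k2 = f(1.200000, 0.047980) = 0.106059
  w ← 0.024715 + (0.2/2)·(0.116324 + 0.106059) = 0.046954
x=1.200000, w=0.046954:
  k1 = f(1.200000, 0.046954) = 0.105658
  k2 = f(1.400000, 0.068085) = 0.098066
  w ← 0.046954 + (0.2/2)·(0.105658 + 0.098066) = 0.067326
w(1.4) ≈ 0.0673

0.0673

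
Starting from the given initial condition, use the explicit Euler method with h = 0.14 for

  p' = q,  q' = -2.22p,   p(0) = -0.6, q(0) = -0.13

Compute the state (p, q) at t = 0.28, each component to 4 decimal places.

-0.6103, 0.2486

Euler on (p,q): p_{n+1} = p_n + h·p', q_{n+1} = q_n + h·q'.
0.000000: (-0.600000, -0.130000); f=(-0.130000, 1.332000) → (-0.618200, 0.056480)
0.140000: (-0.618200, 0.056480); f=(0.056480, 1.372404) → (-0.610293, 0.248617)
(p(0.28), q(0.28)) ≈ (-0.6103, 0.2486)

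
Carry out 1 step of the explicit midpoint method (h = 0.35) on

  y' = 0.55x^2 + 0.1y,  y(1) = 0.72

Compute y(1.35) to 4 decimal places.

Midpoint: k1 = f(x_n, y_n); k2 = f(x_n + h/2, y_n + (h/2)·k1); y_{n+1} = y_n + h·k2.
x=1.000000, y=0.720000:
  k1 = f(1.000000, 0.720000) = 0.622000
  k2 = f(1.175000, 0.828850) = 0.842229
  y ← 0.720000 + 0.35·0.842229 = 1.014780
y(1.35) ≈ 1.0148

1.0148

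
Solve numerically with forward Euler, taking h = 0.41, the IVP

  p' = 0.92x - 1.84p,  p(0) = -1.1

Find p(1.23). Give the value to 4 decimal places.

0.3310

Euler: p_{n+1} = p_n + h·f(x_n, p_n).
x=0.000000, p=-1.100000: f=2.024000 → p ← -1.100000 + 0.41·2.024000 = -0.270160
x=0.410000, p=-0.270160: f=0.874294 → p ← -0.270160 + 0.41·0.874294 = 0.088301
x=0.820000, p=0.088301: f=0.591927 → p ← 0.088301 + 0.41·0.591927 = 0.330991
p(1.23) ≈ 0.3310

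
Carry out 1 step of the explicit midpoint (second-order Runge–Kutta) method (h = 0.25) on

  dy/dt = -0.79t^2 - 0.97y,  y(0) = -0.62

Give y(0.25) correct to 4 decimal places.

Midpoint: k1 = f(t_n, y_n); k2 = f(t_n + h/2, y_n + (h/2)·k1); y_{n+1} = y_n + h·k2.
t=0.000000, y=-0.620000:
  k1 = f(0.000000, -0.620000) = 0.601400
  k2 = f(0.125000, -0.544825) = 0.516136
  y ← -0.620000 + 0.25·0.516136 = -0.490966
y(0.25) ≈ -0.4910

-0.4910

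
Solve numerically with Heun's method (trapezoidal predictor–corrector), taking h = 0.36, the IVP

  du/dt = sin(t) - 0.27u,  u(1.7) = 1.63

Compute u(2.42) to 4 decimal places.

1.8953

Heun: k1 = f(t_n, u_n); k2 = f(t_n + h, u_n + h·k1); u_{n+1} = u_n + (h/2)·(k1 + k2).
t=1.700000, u=1.630000:
  k1 = f(1.700000, 1.630000) = 0.551565
  k2 = f(2.060000, 1.828563) = 0.388995
  u ← 1.630000 + (0.36/2)·(0.551565 + 0.388995) = 1.799301
t=2.060000, u=1.799301:
  k1 = f(2.060000, 1.799301) = 0.396896
  k2 = f(2.420000, 1.942183) = 0.136192
  u ← 1.799301 + (0.36/2)·(0.396896 + 0.136192) = 1.895257
u(2.42) ≈ 1.8953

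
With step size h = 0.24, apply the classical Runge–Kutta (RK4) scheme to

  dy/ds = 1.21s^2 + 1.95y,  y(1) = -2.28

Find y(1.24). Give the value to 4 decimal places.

RK4: k1 = f(s_n, y_n); k2 = f(s_n + h/2, y_n + (h/2)·k1); k3 = f(s_n + h/2, y_n + (h/2)·k2); k4 = f(s_n + h, y_n + h·k3); y_{n+1} = y_n + (h/6)·(k1 + 2k2 + 2k3 + k4).
s=1.000000, y=-2.280000:
  k1 = f(1.000000, -2.280000) = -3.236000
  k2 = f(1.120000, -2.668320) = -3.685400
  k3 = f(1.120000, -2.722248) = -3.790560
  k4 = f(1.240000, -3.189734) = -4.359486
  y ← -2.280000 + (0.24/6)·(k1 + 2k2 + 2k3 + k4) = -3.181896
y(1.24) ≈ -3.1819

-3.1819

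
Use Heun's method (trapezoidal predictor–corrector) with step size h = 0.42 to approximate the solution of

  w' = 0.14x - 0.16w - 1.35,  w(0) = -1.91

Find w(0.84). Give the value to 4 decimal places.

Heun: k1 = f(x_n, w_n); k2 = f(x_n + h, w_n + h·k1); w_{n+1} = w_n + (h/2)·(k1 + k2).
x=0.000000, w=-1.910000:
  k1 = f(0.000000, -1.910000) = -1.044400
  k2 = f(0.420000, -2.348648) = -0.915416
  w ← -1.910000 + (0.42/2)·(-1.044400 + (-0.915416)) = -2.321561
x=0.420000, w=-2.321561:
  k1 = f(0.420000, -2.321561) = -0.919750
  k2 = f(0.840000, -2.707856) = -0.799143
  w ← -2.321561 + (0.42/2)·(-0.919750 + (-0.799143)) = -2.682529
w(0.84) ≈ -2.6825

-2.6825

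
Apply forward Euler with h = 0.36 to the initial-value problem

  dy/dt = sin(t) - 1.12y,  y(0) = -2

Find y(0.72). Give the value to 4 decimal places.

Euler: y_{n+1} = y_n + h·f(t_n, y_n).
t=0.000000, y=-2.000000: f=2.240000 → y ← -2.000000 + 0.36·2.240000 = -1.193600
t=0.360000, y=-1.193600: f=1.689106 → y ← -1.193600 + 0.36·1.689106 = -0.585522
y(0.72) ≈ -0.5855

-0.5855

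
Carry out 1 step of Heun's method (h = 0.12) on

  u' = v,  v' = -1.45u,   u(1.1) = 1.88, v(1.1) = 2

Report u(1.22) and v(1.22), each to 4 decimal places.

Heun on (u,v): k1 = f(x_n, state_n); k2 = f(x_n + h, state_n + h·k1); state_{n+1} = state_n + (h/2)·(k1 + k2).
1.100000: (1.880000, 2.000000)
  k1 = (2.000000, -2.726000)
  predictor → (2.120000, 1.672880)
  k2 = (1.672880, -3.074000)
  → (2.100373, 1.652000)
(u(1.22), v(1.22)) ≈ (2.1004, 1.6520)

2.1004, 1.6520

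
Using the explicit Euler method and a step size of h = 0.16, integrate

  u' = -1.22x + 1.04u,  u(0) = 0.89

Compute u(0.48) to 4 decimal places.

1.3134

Euler: u_{n+1} = u_n + h·f(x_n, u_n).
x=0.000000, u=0.890000: f=0.925600 → u ← 0.890000 + 0.16·0.925600 = 1.038096
x=0.160000, u=1.038096: f=0.884420 → u ← 1.038096 + 0.16·0.884420 = 1.179603
x=0.320000, u=1.179603: f=0.836387 → u ← 1.179603 + 0.16·0.836387 = 1.313425
u(0.48) ≈ 1.3134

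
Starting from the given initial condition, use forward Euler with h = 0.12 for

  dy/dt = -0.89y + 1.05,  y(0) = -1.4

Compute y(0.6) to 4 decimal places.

-0.2869

Euler: y_{n+1} = y_n + h·f(t_n, y_n).
t=0.000000, y=-1.400000: f=2.296000 → y ← -1.400000 + 0.12·2.296000 = -1.124480
t=0.120000, y=-1.124480: f=2.050787 → y ← -1.124480 + 0.12·2.050787 = -0.878386
t=0.240000, y=-0.878386: f=1.831763 → y ← -0.878386 + 0.12·1.831763 = -0.658574
t=0.360000, y=-0.658574: f=1.636131 → y ← -0.658574 + 0.12·1.636131 = -0.462238
t=0.480000, y=-0.462238: f=1.461392 → y ← -0.462238 + 0.12·1.461392 = -0.286871
y(0.6) ≈ -0.2869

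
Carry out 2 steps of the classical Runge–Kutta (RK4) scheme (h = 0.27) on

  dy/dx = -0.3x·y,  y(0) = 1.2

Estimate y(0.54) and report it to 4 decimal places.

RK4: k1 = f(x_n, y_n); k2 = f(x_n + h/2, y_n + (h/2)·k1); k3 = f(x_n + h/2, y_n + (h/2)·k2); k4 = f(x_n + h, y_n + h·k3); y_{n+1} = y_n + (h/6)·(k1 + 2k2 + 2k3 + k4).
x=0.000000, y=1.200000:
  k1 = f(0.000000, 1.200000) = 0.000000
  k2 = f(0.135000, 1.200000) = -0.048600
  k3 = f(0.135000, 1.193439) = -0.048334
  k4 = f(0.270000, 1.186950) = -0.096143
  y ← 1.200000 + (0.27/6)·(k1 + 2k2 + 2k3 + k4) = 1.186949
x=0.270000, y=1.186949:
  k1 = f(0.270000, 1.186949) = -0.096143
  k2 = f(0.405000, 1.173970) = -0.142637
  k3 = f(0.405000, 1.167693) = -0.141875
  k4 = f(0.540000, 1.148643) = -0.186080
  y ← 1.186949 + (0.27/6)·(k1 + 2k2 + 2k3 + k4) = 1.148643
y(0.54) ≈ 1.1486

1.1486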